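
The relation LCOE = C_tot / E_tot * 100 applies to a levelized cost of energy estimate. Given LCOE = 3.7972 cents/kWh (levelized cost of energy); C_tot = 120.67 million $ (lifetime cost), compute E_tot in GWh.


E_tot = C_tot / LCOE * 100
E_tot = 120.67 / 3.7972 * 100
E_tot = 3177.9 GWh


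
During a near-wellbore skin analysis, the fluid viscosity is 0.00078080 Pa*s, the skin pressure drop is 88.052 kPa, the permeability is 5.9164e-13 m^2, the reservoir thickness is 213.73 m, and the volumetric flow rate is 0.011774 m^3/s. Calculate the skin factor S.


S = dP_s * 1000 * 2*pi*k*hr / (q*mu)
S = 88.052 * 1000 * 2*pi*5.9164e-13*213.73 / (0.011774*0.00078080)
S = 7.6099


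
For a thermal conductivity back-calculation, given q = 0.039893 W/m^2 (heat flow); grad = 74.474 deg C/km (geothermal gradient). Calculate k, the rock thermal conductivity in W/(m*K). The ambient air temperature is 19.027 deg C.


k = q / (grad / 1000)
k = 0.039893 / (74.474 / 1000)
k = 0.53566 W/(m*K)


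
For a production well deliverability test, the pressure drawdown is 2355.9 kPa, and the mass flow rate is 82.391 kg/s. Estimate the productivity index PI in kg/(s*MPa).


PI = mdot * 1000 / dP
PI = 82.391 * 1000 / 2355.9
PI = 34.972 kg/(s*MPa)


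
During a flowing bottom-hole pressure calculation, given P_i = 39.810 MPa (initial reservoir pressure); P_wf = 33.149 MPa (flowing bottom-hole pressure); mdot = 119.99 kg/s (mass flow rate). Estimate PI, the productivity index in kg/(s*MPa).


PI = mdot / (P_i - P_wf)
PI = 119.99 / (39.810 - 33.149)
PI = 18.014 kg/(s*MPa)


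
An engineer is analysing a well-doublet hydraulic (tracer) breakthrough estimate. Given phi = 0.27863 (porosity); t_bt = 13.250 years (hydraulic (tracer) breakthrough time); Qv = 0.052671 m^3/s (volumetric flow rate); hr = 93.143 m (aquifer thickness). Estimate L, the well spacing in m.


L = sqrt(t_bt*365.25*86400*3*Qv / (pi*hr*phi))
L = sqrt(13.250*365.25*86400*3*0.052671 / (pi*93.143*0.27863))
L = 900.21 m


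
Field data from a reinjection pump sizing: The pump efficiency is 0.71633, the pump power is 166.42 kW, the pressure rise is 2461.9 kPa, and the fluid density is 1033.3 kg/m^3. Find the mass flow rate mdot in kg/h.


mdot = P_pump * rho * eta / dP
mdot = 166.42 * 1033.3 * 0.71633 / 2461.9
mdot = 50.03509 kg/s
Convert: 50.03509 kg/s * 3600.0 = 1.8013e+05 kg/h
mdot = 1.8013e+05 kg/h


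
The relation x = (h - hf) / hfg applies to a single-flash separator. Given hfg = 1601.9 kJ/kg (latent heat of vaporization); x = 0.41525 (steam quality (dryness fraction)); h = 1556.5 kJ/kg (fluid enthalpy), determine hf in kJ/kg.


hf = h - x * hfg
hf = 1556.5 - 0.41525 * 1601.9
hf = 891.31 kJ/kg


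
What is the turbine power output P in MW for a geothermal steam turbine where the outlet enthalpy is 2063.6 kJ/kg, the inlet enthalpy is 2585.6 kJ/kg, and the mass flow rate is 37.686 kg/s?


P = mdot * (h_in - h_out) / 1000
P = 37.686 * (2585.6 - 2063.6) / 1000
P = 19.672 MW


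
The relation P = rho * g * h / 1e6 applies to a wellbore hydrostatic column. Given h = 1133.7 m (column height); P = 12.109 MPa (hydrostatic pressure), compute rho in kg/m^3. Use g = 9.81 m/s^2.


rho = P * 1e6 / (g * h)
rho = 12.109 * 1e6 / (9.81 * 1133.7)
rho = 1088.8 kg/m^3


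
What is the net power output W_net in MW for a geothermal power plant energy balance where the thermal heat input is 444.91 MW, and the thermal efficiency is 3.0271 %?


W_net = eta / 100 * Q_in
W_net = 3.0271 / 100 * 444.91
W_net = 13.468 MW


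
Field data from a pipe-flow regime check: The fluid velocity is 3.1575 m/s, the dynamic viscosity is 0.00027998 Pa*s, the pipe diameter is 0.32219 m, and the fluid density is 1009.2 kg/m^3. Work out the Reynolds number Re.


Re = rho * vel * D / mu
Re = 1009.2 * 3.1575 * 0.32219 / 0.00027998
Re = 3.6670e+06


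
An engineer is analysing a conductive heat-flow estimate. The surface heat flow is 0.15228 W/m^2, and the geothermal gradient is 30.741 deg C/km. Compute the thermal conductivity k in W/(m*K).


k = q * 1000 / grad
k = 0.15228 * 1000 / 30.741
k = 4.9536 W/(m*K)


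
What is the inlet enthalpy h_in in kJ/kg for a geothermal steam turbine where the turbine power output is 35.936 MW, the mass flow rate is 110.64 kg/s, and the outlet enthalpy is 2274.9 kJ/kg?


h_in = h_out + P * 1000 / mdot
h_in = 2274.9 + 35.936 * 1000 / 110.64
h_in = 2599.7 kJ/kg


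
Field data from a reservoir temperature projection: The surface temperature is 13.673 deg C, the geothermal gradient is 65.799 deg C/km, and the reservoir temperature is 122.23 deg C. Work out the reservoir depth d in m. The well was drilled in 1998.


d = (T_res - T_surf) / grad * 1000
d = (122.23 - 13.673) / 65.799 * 1000
d = 1649.8 m


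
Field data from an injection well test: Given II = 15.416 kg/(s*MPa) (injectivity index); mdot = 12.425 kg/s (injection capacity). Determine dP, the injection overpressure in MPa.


dP = mdot * 1000 / II
dP = 12.425 * 1000 / 15.416
dP = 805.9808 kPa
Convert: 805.9808 kPa * 0.001 = 0.80598 MPa
dP = 0.80598 MPa


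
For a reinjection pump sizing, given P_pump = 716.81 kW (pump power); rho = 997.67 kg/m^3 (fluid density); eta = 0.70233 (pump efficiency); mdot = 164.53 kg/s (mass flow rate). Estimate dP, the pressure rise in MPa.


dP = P_pump * rho * eta / mdot
dP = 716.81 * 997.67 * 0.70233 / 164.53
dP = 3052.721 kPa
Convert: 3052.721 kPa * 0.001 = 3.0527 MPa
dP = 3.0527 MPa


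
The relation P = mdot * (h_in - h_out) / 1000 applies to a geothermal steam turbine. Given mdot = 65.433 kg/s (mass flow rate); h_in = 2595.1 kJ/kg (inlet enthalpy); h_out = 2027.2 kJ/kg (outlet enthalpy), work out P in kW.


P = mdot * (h_in - h_out) / 1000
P = 65.433 * (2595.1 - 2027.2) / 1000
P = 37.15940 MW
Convert: 37.15940 MW * 1000.0 = 37159 kW
P = 37159 kW


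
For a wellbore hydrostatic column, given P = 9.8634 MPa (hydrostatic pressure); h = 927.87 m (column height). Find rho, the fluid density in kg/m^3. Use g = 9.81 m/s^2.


rho = P * 1e6 / (g * h)
rho = 9.8634 * 1e6 / (9.81 * 927.87)
rho = 1083.6 kg/m^3


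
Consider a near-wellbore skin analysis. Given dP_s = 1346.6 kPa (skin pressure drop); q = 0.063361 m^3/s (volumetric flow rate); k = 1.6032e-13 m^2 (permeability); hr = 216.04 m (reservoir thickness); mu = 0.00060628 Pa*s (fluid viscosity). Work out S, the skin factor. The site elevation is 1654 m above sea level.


S = dP_s * 1000 * 2*pi*k*hr / (q*mu)
S = 1346.6 * 1000 * 2*pi*1.6032e-13*216.04 / (0.063361*0.00060628)
S = 7.6286


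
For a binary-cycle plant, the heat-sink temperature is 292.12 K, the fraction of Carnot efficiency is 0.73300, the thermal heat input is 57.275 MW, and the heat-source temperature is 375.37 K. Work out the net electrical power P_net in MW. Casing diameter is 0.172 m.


Step 1: eta = (1 - Tc/Th)*f = (1 - 292.12/375.37)*0.733 = 0.1625656
Step 2: P_net = eta * Q_in = 0.1625656 * 57.275 = 9.3109 MW
P_net = 9.3109 MW


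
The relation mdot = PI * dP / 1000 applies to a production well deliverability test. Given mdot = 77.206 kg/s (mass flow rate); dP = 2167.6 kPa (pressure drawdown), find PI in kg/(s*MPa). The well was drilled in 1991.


PI = mdot * 1000 / dP
PI = 77.206 * 1000 / 2167.6
PI = 35.618 kg/(s*MPa)


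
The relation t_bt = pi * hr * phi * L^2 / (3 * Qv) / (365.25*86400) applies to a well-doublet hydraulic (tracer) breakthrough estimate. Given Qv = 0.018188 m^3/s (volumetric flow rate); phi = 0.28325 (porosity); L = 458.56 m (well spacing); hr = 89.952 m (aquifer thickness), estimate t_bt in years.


t_bt = pi * hr * phi * L^2 / (3 * Qv) / (365.25*86400)
t_bt = pi * 89.952 * 0.28325 * 458.56^2 / (3 * 0.018188) / (365.25*86400)
t_bt = 9.7749 years


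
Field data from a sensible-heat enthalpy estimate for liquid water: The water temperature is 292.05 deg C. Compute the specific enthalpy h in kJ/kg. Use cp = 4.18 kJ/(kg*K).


h = cp * T
h = 4.18 * 292.05
h = 1220.8 kJ/kg


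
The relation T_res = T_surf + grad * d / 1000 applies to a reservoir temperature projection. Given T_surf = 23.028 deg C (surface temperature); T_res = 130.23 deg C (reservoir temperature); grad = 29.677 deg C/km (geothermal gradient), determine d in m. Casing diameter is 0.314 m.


d = (T_res - T_surf) / grad * 1000
d = (130.23 - 23.028) / 29.677 * 1000
d = 3612.3 m


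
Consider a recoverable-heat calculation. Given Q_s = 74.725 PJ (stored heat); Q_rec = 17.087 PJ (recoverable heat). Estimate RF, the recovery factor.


RF = Q_rec / Q_s
RF = 17.087 / 74.725
RF = 0.22867


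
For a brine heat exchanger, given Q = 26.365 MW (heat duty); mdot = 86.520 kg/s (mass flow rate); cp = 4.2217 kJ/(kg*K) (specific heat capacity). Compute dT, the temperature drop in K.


dT = Q * 1000 / (mdot * cp)
dT = 26.365 * 1000 / (86.520 * 4.2217)
dT = 72.181 K


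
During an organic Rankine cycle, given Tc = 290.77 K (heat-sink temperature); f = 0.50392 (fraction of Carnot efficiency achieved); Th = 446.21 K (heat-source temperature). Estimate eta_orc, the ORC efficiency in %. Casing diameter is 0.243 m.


eta_orc = (1 - Tc/Th) * f * 100
eta_orc = (1 - 290.77/446.21) * 0.50392 * 100
eta_orc = 17.554 %


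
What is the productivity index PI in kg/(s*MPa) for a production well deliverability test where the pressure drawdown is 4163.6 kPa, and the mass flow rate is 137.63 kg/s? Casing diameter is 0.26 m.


PI = mdot * 1000 / dP
PI = 137.63 * 1000 / 4163.6
PI = 33.056 kg/(s*MPa)


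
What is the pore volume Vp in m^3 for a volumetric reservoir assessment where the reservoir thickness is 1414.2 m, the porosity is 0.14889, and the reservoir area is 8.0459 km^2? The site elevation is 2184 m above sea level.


Vp = A * 1e6 * hr * phi
Vp = 8.0459 * 1e6 * 1414.2 * 0.14889
Vp = 1.6941e+09 m^3


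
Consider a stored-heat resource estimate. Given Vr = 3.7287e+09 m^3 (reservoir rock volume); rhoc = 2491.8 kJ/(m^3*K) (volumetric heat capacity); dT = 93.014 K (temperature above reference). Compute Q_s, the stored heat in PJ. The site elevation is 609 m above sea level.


Q_s = Vr * rhoc * dT / 1e12
Q_s = 3.7287e+09 * 2491.8 * 93.014 / 1e12
Q_s = 864.21 PJ


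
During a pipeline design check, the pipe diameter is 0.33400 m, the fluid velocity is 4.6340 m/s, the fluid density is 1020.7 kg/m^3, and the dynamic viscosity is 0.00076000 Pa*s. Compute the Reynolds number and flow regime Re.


Step 1: Re = rho*vel*D/mu = 1020.7*4.634*0.334/0.00076 = 2.0787e+06
Step 2: Re = 2.0787e+06 > 4000, so flow is turbulent.
Re = 2.0787e+06 (turbulent)


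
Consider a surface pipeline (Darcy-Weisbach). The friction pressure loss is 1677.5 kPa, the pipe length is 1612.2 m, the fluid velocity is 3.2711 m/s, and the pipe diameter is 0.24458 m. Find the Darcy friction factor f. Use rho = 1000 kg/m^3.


f = dP*1000 / ((L/D)*(rho*vel^2/2))
f = 1677.5*1000 / ((1612.2/0.24458)*(1000*3.2711^2/2))
f = 0.047567


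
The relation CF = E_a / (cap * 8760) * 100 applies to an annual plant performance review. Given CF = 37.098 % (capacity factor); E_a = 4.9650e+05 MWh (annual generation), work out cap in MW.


cap = E_a / (CF/100 * 8760)
cap = 4.9650e+05 / (37.098/100 * 8760)
cap = 152.78 MW


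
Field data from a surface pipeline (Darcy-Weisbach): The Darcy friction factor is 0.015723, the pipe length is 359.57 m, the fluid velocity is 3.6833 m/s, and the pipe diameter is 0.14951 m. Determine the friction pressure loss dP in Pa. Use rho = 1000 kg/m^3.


dP = f * (L/D) * (rho*vel^2/2) / 1000
dP = 0.015723 * (359.57/0.14951) * (1000*3.6833^2/2) / 1000
dP = 256.5032 kPa
Convert: 256.5032 kPa * 1000.0 = 2.5650e+05 Pa
dP = 2.5650e+05 Pa


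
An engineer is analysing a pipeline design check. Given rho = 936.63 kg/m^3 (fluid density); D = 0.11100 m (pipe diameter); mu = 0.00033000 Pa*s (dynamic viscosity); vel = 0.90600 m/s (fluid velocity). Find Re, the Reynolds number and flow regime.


Step 1: Re = rho*vel*D/mu = 936.63*0.906*0.111/0.00033 = 2.8543e+05
Step 2: Re = 2.8543e+05 > 4000, so flow is turbulent.
Re = 2.8543e+05 (turbulent)


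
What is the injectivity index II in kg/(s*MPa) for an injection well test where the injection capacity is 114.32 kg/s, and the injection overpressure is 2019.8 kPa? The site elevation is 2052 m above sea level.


II = mdot * 1000 / dP
II = 114.32 * 1000 / 2019.8
II = 56.600 kg/(s*MPa)


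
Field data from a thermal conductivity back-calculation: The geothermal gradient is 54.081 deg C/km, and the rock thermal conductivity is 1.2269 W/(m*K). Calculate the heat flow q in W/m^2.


q = k * grad / 1000
q = 1.2269 * 54.081 / 1000
q = 0.066352 W/m^2


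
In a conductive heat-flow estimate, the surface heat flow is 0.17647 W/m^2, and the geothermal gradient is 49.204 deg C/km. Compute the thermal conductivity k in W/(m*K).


k = q * 1000 / grad
k = 0.17647 * 1000 / 49.204
k = 3.5865 W/(m*K)


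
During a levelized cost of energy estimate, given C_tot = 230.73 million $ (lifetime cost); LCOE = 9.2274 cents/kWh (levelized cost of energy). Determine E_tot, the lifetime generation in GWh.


E_tot = C_tot / LCOE * 100
E_tot = 230.73 / 9.2274 * 100
E_tot = 2500.5 GWh


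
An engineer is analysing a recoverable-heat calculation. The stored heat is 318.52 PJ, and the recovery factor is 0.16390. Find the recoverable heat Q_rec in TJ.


Q_rec = Q_s * RF
Q_rec = 318.52 * 0.16390
Q_rec = 52.20543 PJ
Convert: 52.20543 PJ * 1000.0 = 52205 TJ
Q_rec = 52205 TJ


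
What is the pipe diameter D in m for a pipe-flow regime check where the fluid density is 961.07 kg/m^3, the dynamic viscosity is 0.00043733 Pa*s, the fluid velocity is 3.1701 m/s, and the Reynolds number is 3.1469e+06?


D = Re * mu / (rho * vel)
D = 3.1469e+06 * 0.00043733 / (961.07 * 3.1701)
D = 0.45171 m


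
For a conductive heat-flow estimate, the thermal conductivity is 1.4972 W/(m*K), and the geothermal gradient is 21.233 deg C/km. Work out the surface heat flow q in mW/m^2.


q = k * grad / 1000
q = 1.4972 * 21.233 / 1000
q = 0.03179005 W/m^2
Convert: 0.03179005 W/m^2 * 1000.0 = 31.790 mW/m^2
q = 31.790 mW/m^2


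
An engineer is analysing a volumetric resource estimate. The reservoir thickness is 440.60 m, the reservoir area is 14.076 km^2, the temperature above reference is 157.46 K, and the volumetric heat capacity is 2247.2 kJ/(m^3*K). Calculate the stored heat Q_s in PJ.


Step 1: Vr = A*1e6*hr = 14.076*1e6*440.6 = 6.201886e+09 m^3
Step 2: Q_s = Vr*rhoc*dT/1e12 = 6.201886e+09*2247.2*157.46/1e12 = 2194.5 PJ
Q_s = 2194.5 PJ


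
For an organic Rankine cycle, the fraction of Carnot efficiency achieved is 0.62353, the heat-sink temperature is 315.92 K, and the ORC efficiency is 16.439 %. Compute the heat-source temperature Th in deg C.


Th = Tc / (1 - (eta_orc/100)/f)
Th = 315.92 / (1 - (16.439/100)/0.62353)
Th = 429.0317 K
Convert to deg C: 429.0317 - 273.15 = 155.88 deg C
Th = 155.88 deg C


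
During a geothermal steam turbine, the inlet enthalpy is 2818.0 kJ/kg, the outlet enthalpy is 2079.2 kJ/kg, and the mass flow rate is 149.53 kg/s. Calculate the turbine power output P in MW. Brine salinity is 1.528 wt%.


P = mdot * (h_in - h_out) / 1000
P = 149.53 * (2818.0 - 2079.2) / 1000
P = 110.47 MW


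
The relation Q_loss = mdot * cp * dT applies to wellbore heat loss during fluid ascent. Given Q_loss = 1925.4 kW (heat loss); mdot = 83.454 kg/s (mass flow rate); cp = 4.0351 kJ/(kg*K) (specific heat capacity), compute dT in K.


dT = Q_loss / (mdot * cp)
dT = 1925.4 / (83.454 * 4.0351)
dT = 5.7177 K


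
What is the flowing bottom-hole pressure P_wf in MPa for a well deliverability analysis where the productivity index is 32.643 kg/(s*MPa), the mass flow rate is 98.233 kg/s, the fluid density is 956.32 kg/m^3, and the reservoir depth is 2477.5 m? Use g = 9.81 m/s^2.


Step 1: P_i = rho*g*h/1e6 = 956.32*9.81*2477.5/1e6 = 23.24266 MPa
Step 2: P_wf = P_i - mdot/PI = 23.24266 - 98.233/32.643 = 20.233 MPa
P_wf = 20.233 MPa


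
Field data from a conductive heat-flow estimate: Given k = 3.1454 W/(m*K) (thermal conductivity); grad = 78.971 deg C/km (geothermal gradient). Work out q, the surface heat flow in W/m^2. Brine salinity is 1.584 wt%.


q = k * grad / 1000
q = 3.1454 * 78.971 / 1000
q = 0.24840 W/m^2


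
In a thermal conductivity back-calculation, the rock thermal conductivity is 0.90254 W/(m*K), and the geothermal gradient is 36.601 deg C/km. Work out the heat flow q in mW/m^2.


q = k * grad / 1000
q = 0.90254 * 36.601 / 1000
q = 0.03303387 W/m^2
Convert: 0.03303387 W/m^2 * 1000.0 = 33.034 mW/m^2
q = 33.034 mW/m^2


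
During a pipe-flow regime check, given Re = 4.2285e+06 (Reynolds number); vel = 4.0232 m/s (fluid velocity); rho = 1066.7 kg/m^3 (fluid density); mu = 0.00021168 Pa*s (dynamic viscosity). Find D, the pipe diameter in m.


D = Re * mu / (rho * vel)
D = 4.2285e+06 * 0.00021168 / (1066.7 * 4.0232)
D = 0.20857 m


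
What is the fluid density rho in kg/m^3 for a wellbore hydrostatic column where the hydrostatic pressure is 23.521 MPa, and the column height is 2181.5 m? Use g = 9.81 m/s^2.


rho = P * 1e6 / (g * h)
rho = 23.521 * 1e6 / (9.81 * 2181.5)
rho = 1099.1 kg/m^3


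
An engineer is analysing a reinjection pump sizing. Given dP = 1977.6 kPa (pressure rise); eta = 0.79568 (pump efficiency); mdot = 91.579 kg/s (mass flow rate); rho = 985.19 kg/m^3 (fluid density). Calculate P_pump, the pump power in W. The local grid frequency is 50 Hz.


P_pump = mdot * dP / (rho * eta)
P_pump = 91.579 * 1977.6 / (985.19 * 0.79568)
P_pump = 231.0340 kW
Convert: 231.0340 kW * 1000.0 = 2.3103e+05 W
P_pump = 2.3103e+05 W


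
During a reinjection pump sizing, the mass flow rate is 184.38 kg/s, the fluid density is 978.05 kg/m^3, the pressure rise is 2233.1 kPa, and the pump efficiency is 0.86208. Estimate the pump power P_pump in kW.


P_pump = mdot * dP / (rho * eta)
P_pump = 184.38 * 2233.1 / (978.05 * 0.86208)
P_pump = 488.33 kW


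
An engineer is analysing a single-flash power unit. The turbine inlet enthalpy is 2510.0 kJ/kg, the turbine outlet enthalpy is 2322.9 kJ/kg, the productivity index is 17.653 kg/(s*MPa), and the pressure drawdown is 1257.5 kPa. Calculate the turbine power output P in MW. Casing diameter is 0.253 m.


Step 1: mdot = PI * dP / 1000 = 17.653 * 1257.5 / 1000 = 22.19865 kg/s
Step 2: P = mdot*(h_in - h_out)/1000 = 22.19865*(2510.0 - 2322.9)/1000 = 4.1534 MW
P = 4.1534 MW


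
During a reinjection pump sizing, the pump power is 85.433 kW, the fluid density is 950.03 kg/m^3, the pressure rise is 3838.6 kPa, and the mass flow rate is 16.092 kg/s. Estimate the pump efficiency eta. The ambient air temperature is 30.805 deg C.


eta = mdot * dP / (rho * P_pump)
eta = 16.092 * 3838.6 / (950.03 * 85.433)
eta = 0.76106


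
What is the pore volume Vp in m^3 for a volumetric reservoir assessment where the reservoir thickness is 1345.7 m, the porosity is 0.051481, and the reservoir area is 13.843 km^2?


Vp = A * 1e6 * hr * phi
Vp = 13.843 * 1e6 * 1345.7 * 0.051481
Vp = 9.5902e+08 m^3


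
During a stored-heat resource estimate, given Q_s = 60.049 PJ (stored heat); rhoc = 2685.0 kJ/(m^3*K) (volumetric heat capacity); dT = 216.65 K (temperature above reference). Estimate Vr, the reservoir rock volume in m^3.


Vr = Q_s * 1e12 / (rhoc * dT)
Vr = 60.049 * 1e12 / (2685.0 * 216.65)
Vr = 1.0323e+08 m^3


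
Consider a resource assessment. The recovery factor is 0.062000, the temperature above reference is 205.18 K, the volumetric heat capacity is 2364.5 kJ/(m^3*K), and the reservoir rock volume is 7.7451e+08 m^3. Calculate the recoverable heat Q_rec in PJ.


Step 1: Q_s = Vr*rhoc*dT/1e12 = 7.7451e+08*2364.5*205.18/1e12 = 375.7521 PJ
Step 2: Q_rec = Q_s * RF = 375.7521 * 0.062 = 23.297 PJ
Q_rec = 23.297 PJ


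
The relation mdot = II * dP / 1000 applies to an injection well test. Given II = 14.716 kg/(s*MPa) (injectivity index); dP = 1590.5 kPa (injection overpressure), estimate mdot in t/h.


mdot = II * dP / 1000
mdot = 14.716 * 1590.5 / 1000
mdot = 23.40580 kg/s
Convert: 23.40580 kg/s * 3.6 = 84.261 t/h
mdot = 84.261 t/h


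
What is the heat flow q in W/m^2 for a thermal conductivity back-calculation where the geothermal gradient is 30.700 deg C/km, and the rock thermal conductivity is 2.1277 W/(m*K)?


q = k * grad / 1000
q = 2.1277 * 30.700 / 1000
q = 0.065320 W/m^2


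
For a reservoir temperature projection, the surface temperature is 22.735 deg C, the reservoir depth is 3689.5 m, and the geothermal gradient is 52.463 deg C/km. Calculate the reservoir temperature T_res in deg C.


T_res = T_surf + grad * d / 1000
T_res = 22.735 + 52.463 * 3689.5 / 1000
T_res = 216.30 deg C


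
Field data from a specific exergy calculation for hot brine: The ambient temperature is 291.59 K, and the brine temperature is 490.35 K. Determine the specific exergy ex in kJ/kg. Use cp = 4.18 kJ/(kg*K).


ex = cp * ((T_b - T_0) - T_0 * ln(T_b/T_0))
ex = 4.18 * ((490.35 - 291.59) - 291.59 * ln(490.35/291.59))
ex = 197.30 kJ/kg


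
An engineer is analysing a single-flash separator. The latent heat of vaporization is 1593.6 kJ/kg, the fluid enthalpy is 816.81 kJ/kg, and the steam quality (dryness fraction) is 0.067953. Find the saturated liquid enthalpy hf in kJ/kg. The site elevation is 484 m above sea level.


hf = h - x * hfg
hf = 816.81 - 0.067953 * 1593.6
hf = 708.52 kJ/kg


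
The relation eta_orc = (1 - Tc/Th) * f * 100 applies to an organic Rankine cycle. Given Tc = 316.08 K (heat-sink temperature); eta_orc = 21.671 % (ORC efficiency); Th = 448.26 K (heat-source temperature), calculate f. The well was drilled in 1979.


f = (eta_orc/100) / (1 - Tc/Th)
f = (21.671/100) / (1 - 316.08/448.26)
f = 0.73493


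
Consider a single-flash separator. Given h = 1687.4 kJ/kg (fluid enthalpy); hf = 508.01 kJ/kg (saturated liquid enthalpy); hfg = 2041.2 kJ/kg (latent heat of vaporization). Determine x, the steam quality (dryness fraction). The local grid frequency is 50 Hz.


x = (h - hf) / hfg
x = (1687.4 - 508.01) / 2041.2
x = 0.57779


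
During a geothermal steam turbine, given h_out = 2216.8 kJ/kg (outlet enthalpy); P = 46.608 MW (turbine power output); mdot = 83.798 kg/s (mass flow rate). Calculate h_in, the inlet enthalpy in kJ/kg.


h_in = h_out + P * 1000 / mdot
h_in = 2216.8 + 46.608 * 1000 / 83.798
h_in = 2773.0 kJ/kg


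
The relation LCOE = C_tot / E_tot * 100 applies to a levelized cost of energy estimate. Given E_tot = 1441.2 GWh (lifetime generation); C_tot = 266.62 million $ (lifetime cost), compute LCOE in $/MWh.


LCOE = C_tot / E_tot * 100
LCOE = 266.62 / 1441.2 * 100
LCOE = 18.49986 cents/kWh
Convert: 18.49986 cents/kWh * 10.0 = 185.00 $/MWh
LCOE = 185.00 $/MWh


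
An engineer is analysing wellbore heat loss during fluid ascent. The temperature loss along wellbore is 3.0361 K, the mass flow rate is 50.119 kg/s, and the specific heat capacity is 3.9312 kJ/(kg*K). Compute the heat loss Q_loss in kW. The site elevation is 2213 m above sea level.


Q_loss = mdot * cp * dT
Q_loss = 50.119 * 3.9312 * 3.0361
Q_loss = 598.20 kW


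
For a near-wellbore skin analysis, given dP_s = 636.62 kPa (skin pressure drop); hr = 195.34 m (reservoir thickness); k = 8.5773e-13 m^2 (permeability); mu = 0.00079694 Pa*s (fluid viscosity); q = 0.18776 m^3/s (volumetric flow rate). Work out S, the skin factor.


S = dP_s * 1000 * 2*pi*k*hr / (q*mu)
S = 636.62 * 1000 * 2*pi*8.5773e-13*195.34 / (0.18776*0.00079694)
S = 4.4789


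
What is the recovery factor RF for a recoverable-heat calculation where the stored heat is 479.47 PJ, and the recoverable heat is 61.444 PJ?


RF = Q_rec / Q_s
RF = 61.444 / 479.47
RF = 0.12815


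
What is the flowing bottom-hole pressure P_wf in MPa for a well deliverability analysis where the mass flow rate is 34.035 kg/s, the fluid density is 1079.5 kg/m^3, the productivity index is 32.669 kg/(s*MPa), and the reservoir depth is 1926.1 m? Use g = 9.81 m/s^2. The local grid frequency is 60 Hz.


Step 1: P_i = rho*g*h/1e6 = 1079.5*9.81*1926.1/1e6 = 20.39720 MPa
Step 2: P_wf = P_i - mdot/PI = 20.39720 - 34.035/32.669 = 19.355 MPa
P_wf = 19.355 MPa


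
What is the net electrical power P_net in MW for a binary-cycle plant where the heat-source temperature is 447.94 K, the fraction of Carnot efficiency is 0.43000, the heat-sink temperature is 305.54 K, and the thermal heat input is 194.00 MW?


Step 1: eta = (1 - Tc/Th)*f = (1 - 305.54/447.94)*0.43 = 0.1366969
Step 2: P_net = eta * Q_in = 0.1366969 * 194.0 = 26.519 MW
P_net = 26.519 MW


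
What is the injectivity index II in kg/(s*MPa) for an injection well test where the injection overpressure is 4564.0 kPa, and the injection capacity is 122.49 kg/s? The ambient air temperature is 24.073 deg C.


II = mdot * 1000 / dP
II = 122.49 * 1000 / 4564.0
II = 26.838 kg/(s*MPa)


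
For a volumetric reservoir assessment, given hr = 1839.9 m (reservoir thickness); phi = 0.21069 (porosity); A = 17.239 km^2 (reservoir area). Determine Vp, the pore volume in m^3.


Vp = A * 1e6 * hr * phi
Vp = 17.239 * 1e6 * 1839.9 * 0.21069
Vp = 6.6827e+09 m^3


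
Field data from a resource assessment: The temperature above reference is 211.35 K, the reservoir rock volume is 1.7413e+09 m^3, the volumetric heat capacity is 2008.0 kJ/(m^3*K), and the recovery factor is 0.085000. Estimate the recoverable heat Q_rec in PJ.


Step 1: Q_s = Vr*rhoc*dT/1e12 = 1.7413e+09*2008.0*211.35/1e12 = 738.9917 PJ
Step 2: Q_rec = Q_s * RF = 738.9917 * 0.085 = 62.814 PJ
Q_rec = 62.814 PJ


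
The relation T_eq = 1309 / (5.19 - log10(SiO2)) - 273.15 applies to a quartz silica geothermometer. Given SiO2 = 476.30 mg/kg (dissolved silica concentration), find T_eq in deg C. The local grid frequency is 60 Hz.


T_eq = 1309 / (5.19 - log10(SiO2)) - 273.15
T_eq = 1309 / (5.19 - log10(476.30)) - 273.15
T_eq = 247.92 deg C


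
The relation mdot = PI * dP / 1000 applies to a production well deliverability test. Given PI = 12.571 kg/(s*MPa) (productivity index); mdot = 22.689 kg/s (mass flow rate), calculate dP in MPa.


dP = mdot * 1000 / PI
dP = 22.689 * 1000 / 12.571
dP = 1804.868 kPa
Convert: 1804.868 kPa * 0.001 = 1.8049 MPa
dP = 1.8049 MPa


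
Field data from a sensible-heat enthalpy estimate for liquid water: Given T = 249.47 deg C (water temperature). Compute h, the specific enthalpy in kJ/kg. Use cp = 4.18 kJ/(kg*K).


h = cp * T
h = 4.18 * 249.47
h = 1042.8 kJ/kg


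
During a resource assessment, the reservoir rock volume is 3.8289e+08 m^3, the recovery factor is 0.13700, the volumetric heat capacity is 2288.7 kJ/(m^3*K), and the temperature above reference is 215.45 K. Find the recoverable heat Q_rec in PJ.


Step 1: Q_s = Vr*rhoc*dT/1e12 = 3.8289e+08*2288.7*215.45/1e12 = 188.8032 PJ
Step 2: Q_rec = Q_s * RF = 188.8032 * 0.137 = 25.866 PJ
Q_rec = 25.866 PJ


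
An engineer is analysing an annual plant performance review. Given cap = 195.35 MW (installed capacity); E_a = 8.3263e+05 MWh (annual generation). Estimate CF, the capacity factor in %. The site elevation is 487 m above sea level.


CF = E_a / (cap * 8760) * 100
CF = 8.3263e+05 / (195.35 * 8760) * 100
CF = 48.656 %


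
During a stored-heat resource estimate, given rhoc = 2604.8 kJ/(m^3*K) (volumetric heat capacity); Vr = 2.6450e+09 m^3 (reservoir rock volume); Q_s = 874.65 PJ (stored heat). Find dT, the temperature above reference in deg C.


dT = Q_s * 1e12 / (Vr * rhoc)
dT = 874.65 * 1e12 / (2.6450e+09 * 2604.8)
dT = 126.9504 K
Convert (temperature difference, 1 K = 1 deg C): 126.9504 K = 126.9504 deg C
dT = 126.95 deg C


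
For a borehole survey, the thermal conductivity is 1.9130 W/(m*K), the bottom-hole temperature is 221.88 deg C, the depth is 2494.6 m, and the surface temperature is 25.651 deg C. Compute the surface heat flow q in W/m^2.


Step 1: grad = (T_d - T_surf)/d * 1000 = (221.88 - 25.651)/2494.6 * 1000 = 78.66151 deg C/km
Step 2: q = k * grad / 1000 = 1.913 * 78.66151 / 1000 = 0.15048 W/m^2
q = 0.15048 W/m^2


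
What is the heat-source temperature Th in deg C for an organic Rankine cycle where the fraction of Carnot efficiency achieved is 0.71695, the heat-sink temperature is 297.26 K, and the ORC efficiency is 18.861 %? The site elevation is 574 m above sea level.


Th = Tc / (1 - (eta_orc/100)/f)
Th = 297.26 / (1 - (18.861/100)/0.71695)
Th = 403.3777 K
Convert to deg C: 403.3777 - 273.15 = 130.23 deg C
Th = 130.23 deg C


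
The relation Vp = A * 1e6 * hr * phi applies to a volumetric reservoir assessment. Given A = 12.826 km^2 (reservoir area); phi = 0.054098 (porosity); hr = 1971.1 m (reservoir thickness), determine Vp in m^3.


Vp = A * 1e6 * hr * phi
Vp = 12.826 * 1e6 * 1971.1 * 0.054098
Vp = 1.3677e+09 m^3


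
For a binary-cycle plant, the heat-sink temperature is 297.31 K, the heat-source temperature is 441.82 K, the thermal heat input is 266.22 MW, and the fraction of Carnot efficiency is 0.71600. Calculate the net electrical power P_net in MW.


Step 1: eta = (1 - Tc/Th)*f = (1 - 297.31/441.82)*0.716 = 0.2341885
Step 2: P_net = eta * Q_in = 0.2341885 * 266.22 = 62.346 MW
P_net = 62.346 MW


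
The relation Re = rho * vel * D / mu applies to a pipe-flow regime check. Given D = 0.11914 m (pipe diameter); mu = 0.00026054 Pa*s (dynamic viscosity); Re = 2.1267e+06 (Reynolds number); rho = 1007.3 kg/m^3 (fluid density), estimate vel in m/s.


vel = Re * mu / (rho * D)
vel = 2.1267e+06 * 0.00026054 / (1007.3 * 0.11914)
vel = 4.6170 m/s


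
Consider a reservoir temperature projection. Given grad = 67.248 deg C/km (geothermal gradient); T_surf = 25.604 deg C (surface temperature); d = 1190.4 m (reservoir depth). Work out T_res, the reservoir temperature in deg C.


T_res = T_surf + grad * d / 1000
T_res = 25.604 + 67.248 * 1190.4 / 1000
T_res = 105.66 deg C


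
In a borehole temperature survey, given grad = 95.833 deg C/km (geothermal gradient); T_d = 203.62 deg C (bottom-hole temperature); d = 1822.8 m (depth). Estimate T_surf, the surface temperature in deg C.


T_surf = T_d - grad * d / 1000
T_surf = 203.62 - 95.833 * 1822.8 / 1000
T_surf = 28.936 deg C


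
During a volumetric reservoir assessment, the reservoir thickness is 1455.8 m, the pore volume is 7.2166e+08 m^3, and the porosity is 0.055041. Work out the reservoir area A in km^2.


A = Vp / (1e6 * hr * phi)
A = 7.2166e+08 / (1e6 * 1455.8 * 0.055041)
A = 9.0063 km^2


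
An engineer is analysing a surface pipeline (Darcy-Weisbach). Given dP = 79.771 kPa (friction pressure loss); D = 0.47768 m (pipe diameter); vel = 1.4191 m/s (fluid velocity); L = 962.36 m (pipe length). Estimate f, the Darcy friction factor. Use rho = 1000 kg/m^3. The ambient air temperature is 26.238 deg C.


f = dP*1000 / ((L/D)*(rho*vel^2/2))
f = 79.771*1000 / ((962.36/0.47768)*(1000*1.4191^2/2))
f = 0.039323


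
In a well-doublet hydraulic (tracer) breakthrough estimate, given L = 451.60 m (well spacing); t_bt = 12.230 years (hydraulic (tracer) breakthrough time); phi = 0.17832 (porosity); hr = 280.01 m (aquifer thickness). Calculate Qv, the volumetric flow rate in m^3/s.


Qv = pi*hr*phi*L^2 / (3*t_bt*365.25*86400)
Qv = pi*280.01*0.17832*451.60^2 / (3*12.230*365.25*86400)
Qv = 0.027630 m^3/s


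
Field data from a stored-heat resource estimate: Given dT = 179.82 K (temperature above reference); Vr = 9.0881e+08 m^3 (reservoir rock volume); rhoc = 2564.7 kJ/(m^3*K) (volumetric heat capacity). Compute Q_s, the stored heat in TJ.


Q_s = Vr * rhoc * dT / 1e12
Q_s = 9.0881e+08 * 2564.7 * 179.82 / 1e12
Q_s = 419.1290 PJ
Convert: 419.1290 PJ * 1000.0 = 4.1913e+05 TJ
Q_s = 4.1913e+05 TJ


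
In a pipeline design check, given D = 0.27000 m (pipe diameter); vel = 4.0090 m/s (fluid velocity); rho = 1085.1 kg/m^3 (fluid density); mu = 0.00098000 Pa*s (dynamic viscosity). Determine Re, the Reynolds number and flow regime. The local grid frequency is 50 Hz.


Step 1: Re = rho*vel*D/mu = 1085.1*4.009*0.27/0.00098 = 1.1985e+06
Step 2: Re = 1.1985e+06 > 4000, so flow is turbulent.
Re = 1.1985e+06 (turbulent)


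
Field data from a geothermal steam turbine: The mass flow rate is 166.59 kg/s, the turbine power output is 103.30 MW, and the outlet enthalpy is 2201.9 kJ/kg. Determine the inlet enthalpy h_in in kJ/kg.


h_in = h_out + P * 1000 / mdot
h_in = 2201.9 + 103.30 * 1000 / 166.59
h_in = 2822.0 kJ/kg


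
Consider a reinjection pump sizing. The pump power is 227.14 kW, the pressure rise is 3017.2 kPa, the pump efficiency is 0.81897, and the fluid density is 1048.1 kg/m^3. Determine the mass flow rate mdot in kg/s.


mdot = P_pump * rho * eta / dP
mdot = 227.14 * 1048.1 * 0.81897 / 3017.2
mdot = 64.619 kg/s


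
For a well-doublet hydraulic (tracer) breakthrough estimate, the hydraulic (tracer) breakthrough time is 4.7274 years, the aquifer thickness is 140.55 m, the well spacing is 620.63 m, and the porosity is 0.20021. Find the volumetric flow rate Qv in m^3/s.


Qv = pi*hr*phi*L^2 / (3*t_bt*365.25*86400)
Qv = pi*140.55*0.20021*620.63^2 / (3*4.7274*365.25*86400)
Qv = 0.076082 m^3/s


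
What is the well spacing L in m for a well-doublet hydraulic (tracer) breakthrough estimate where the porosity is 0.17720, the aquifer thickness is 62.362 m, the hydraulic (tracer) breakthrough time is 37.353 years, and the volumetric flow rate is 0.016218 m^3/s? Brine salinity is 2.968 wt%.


L = sqrt(t_bt*365.25*86400*3*Qv / (pi*hr*phi))
L = sqrt(37.353*365.25*86400*3*0.016218 / (pi*62.362*0.17720))
L = 1285.3 m


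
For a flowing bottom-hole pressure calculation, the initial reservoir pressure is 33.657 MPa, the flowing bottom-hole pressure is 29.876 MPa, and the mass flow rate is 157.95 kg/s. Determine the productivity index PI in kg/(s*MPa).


PI = mdot / (P_i - P_wf)
PI = 157.95 / (33.657 - 29.876)
PI = 41.775 kg/(s*MPa)


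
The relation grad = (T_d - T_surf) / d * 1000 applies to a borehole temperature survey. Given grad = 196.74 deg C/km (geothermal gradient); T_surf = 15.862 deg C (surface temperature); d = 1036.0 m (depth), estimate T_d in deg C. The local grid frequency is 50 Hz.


T_d = T_surf + grad * d / 1000
T_d = 15.862 + 196.74 * 1036.0 / 1000
T_d = 219.68 deg C


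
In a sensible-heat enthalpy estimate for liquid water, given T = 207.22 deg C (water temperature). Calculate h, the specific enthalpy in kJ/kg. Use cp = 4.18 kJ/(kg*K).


h = cp * T
h = 4.18 * 207.22
h = 866.18 kJ/kg


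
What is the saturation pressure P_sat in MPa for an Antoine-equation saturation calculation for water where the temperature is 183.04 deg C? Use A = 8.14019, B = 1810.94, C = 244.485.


P_sat = 10^(A - B/(C + T)) / 760 * 0.101325
P_sat = 10^(8.14019 - 1810.94/(244.485 + 183.04)) / 760 * 0.101325
P_sat = 1.0696 MPa


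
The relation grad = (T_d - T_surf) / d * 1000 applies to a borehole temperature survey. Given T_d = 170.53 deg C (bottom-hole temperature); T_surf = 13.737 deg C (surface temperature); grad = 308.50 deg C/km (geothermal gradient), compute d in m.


d = (T_d - T_surf) / grad * 1000
d = (170.53 - 13.737) / 308.50 * 1000
d = 508.24 m


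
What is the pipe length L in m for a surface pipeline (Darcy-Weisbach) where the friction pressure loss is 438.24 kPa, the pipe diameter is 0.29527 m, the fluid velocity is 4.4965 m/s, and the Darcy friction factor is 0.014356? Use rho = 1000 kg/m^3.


L = dP*1000*D / (f*rho*vel^2/2)
L = 438.24*1000*0.29527 / (0.014356*1000*4.4965^2/2)
L = 891.62 m


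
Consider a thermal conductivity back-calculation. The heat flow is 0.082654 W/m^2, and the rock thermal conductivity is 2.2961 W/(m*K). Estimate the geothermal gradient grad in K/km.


grad = q / k * 1000
grad = 0.082654 / 2.2961 * 1000
grad = 35.99756 deg C/km
Convert: 35.99756 deg C/km * 1.0 = 35.998 K/km
grad = 35.998 K/km


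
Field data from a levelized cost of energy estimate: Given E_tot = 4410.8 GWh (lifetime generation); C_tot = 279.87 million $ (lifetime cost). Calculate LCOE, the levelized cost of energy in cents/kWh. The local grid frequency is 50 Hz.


LCOE = C_tot / E_tot * 100
LCOE = 279.87 / 4410.8 * 100
LCOE = 6.3451 cents/kWh


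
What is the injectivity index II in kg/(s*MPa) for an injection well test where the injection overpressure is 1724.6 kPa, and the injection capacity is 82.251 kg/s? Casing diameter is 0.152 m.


II = mdot * 1000 / dP
II = 82.251 * 1000 / 1724.6
II = 47.693 kg/(s*MPa)


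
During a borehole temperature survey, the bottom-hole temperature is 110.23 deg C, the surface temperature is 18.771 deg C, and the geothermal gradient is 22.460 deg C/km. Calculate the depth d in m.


d = (T_d - T_surf) / grad * 1000
d = (110.23 - 18.771) / 22.460 * 1000
d = 4072.1 m


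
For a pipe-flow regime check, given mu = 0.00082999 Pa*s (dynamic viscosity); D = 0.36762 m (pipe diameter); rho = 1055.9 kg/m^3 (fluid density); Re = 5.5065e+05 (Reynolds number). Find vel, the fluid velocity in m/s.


vel = Re * mu / (rho * D)
vel = 5.5065e+05 * 0.00082999 / (1055.9 * 0.36762)
vel = 1.1774 m/s


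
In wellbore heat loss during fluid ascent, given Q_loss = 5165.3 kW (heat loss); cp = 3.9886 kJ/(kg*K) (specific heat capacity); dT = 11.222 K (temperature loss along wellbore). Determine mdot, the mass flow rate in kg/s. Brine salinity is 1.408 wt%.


mdot = Q_loss / (cp * dT)
mdot = 5165.3 / (3.9886 * 11.222)
mdot = 115.40 kg/s


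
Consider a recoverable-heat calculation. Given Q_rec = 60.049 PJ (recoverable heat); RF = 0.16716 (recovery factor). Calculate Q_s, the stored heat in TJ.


Q_s = Q_rec / RF
Q_s = 60.049 / 0.16716
Q_s = 359.2307 PJ
Convert: 359.2307 PJ * 1000.0 = 3.5923e+05 TJ
Q_s = 3.5923e+05 TJ


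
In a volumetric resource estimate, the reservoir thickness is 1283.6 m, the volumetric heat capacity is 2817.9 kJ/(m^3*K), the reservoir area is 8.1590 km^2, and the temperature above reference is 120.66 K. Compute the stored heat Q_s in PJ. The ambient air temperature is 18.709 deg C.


Step 1: Vr = A*1e6*hr = 8.159*1e6*1283.6 = 1.047289e+10 m^3
Step 2: Q_s = Vr*rhoc*dT/1e12 = 1.047289e+10*2817.9*120.66/1e12 = 3560.9 PJ
Q_s = 3560.9 PJ


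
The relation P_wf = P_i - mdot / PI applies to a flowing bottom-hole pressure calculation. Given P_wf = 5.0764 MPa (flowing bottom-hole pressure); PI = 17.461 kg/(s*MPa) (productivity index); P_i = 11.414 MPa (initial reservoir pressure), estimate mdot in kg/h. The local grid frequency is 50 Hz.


mdot = (P_i - P_wf) * PI
mdot = (11.414 - 5.0764) * 17.461
mdot = 110.6608 kg/s
Convert: 110.6608 kg/s * 3600.0 = 3.9838e+05 kg/h
mdot = 3.9838e+05 kg/h


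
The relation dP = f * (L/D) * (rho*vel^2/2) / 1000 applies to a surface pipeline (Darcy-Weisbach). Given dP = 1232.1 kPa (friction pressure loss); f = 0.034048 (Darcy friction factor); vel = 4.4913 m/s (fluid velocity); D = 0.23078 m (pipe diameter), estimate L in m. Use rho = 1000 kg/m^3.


L = dP*1000*D / (f*rho*vel^2/2)
L = 1232.1*1000*0.23078 / (0.034048*1000*4.4913^2/2)
L = 828.02 m


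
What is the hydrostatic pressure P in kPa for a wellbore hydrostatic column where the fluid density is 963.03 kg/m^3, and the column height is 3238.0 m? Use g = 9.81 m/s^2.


P = rho * g * h / 1e6
P = 963.03 * 9.81 * 3238.0 / 1e6
P = 30.59044 MPa
Convert: 30.59044 MPa * 1000.0 = 30590 kPa
P = 30590 kPa


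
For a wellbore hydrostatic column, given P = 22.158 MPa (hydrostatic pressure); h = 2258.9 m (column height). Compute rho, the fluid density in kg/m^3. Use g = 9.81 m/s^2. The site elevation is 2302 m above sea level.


rho = P * 1e6 / (g * h)
rho = 22.158 * 1e6 / (9.81 * 2258.9)
rho = 999.92 kg/m^3


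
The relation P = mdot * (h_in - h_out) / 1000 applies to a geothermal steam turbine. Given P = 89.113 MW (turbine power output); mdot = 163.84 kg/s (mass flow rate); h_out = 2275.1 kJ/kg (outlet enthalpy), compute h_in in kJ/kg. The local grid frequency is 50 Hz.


h_in = h_out + P * 1000 / mdot
h_in = 2275.1 + 89.113 * 1000 / 163.84
h_in = 2819.0 kJ/kg


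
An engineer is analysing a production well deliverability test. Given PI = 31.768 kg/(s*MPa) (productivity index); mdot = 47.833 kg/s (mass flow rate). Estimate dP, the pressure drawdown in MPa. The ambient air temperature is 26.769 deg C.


dP = mdot * 1000 / PI
dP = 47.833 * 1000 / 31.768
dP = 1505.698 kPa
Convert: 1505.698 kPa * 0.001 = 1.5057 MPa
dP = 1.5057 MPa
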